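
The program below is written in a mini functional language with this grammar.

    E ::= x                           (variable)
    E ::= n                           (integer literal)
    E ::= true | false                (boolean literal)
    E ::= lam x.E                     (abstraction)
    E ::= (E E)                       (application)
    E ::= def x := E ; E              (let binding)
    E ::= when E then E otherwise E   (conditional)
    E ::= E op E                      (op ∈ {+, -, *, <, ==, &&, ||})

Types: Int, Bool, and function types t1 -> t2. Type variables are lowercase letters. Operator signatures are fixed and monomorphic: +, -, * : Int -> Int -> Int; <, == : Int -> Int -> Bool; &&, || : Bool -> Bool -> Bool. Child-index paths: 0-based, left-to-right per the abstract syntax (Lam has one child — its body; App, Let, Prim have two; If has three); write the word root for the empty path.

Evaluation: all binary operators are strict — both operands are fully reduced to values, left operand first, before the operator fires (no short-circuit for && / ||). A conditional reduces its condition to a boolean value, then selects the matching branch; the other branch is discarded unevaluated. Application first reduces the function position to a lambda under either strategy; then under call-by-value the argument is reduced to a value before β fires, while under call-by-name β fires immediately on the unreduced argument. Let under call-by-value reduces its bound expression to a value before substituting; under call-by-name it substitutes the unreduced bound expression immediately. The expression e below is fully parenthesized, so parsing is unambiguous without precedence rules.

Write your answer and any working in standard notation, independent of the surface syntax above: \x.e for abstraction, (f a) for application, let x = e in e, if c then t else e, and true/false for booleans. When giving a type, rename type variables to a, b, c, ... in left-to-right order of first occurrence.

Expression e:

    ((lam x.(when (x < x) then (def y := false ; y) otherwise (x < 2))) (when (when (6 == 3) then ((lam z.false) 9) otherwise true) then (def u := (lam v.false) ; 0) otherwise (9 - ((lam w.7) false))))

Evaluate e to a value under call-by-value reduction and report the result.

Answer: true

Derivation:
step 0: ((\x.(if (x < x) then (let y = false in y) else (x < 2))) (if (if (6 == 3) then ((\z.false) 9) else true) then (let u = (\v.false) in 0) else (9 - ((\w.7) false))))
step 1: [delta@1.0.0] ((\x.(if (x < x) then (let y = false in y) else (x < 2))) (if (if false then ((\z.false) 9) else true) then (let u = (\v.false) in 0) else (9 - ((\w.7) false))))
step 2: [if@1.0] ((\x.(if (x < x) then (let y = false in y) else (x < 2))) (if true then (let u = (\v.false) in 0) else (9 - ((\w.7) false))))
step 3: [if@1] ((\x.(if (x < x) then (let y = false in y) else (x < 2))) (let u = (\v.false) in 0))
step 4: [let@1] ((\x.(if (x < x) then (let y = false in y) else (x < 2))) 0)
step 5: [beta@root] (if (0 < 0) then (let y = false in y) else (0 < 2))
step 6: [delta@0] (if false then (let y = false in y) else (0 < 2))
step 7: [if@root] (0 < 2)
step 8: [delta@root] true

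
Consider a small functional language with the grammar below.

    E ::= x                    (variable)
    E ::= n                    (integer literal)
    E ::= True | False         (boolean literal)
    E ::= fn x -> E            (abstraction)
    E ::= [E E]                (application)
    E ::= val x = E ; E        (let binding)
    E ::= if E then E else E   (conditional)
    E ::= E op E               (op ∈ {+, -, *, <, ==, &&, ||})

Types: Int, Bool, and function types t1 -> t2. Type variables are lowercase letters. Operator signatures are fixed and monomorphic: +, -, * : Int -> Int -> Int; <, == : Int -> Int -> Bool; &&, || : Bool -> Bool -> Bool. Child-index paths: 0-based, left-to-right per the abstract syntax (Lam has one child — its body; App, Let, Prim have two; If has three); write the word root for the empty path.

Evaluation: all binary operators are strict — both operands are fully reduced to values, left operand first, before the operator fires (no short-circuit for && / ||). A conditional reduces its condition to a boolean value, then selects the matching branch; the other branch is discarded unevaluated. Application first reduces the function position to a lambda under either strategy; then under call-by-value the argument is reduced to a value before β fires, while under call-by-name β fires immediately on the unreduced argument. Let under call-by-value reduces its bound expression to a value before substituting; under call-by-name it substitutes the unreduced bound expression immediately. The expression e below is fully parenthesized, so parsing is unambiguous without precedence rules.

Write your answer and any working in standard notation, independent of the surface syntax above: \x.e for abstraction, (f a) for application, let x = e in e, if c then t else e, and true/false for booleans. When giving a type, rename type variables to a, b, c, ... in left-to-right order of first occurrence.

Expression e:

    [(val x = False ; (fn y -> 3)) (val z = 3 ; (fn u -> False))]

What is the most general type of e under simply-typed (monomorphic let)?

Answer: Int

Trace:
let x : Bool
\y._ : a -> Int
let z : Int
\u._ : b -> Bool
  unify a -> Int ~ (b -> Bool) -> c
  unify a ~ b -> Bool
  unify Int ~ c
_ _ : Int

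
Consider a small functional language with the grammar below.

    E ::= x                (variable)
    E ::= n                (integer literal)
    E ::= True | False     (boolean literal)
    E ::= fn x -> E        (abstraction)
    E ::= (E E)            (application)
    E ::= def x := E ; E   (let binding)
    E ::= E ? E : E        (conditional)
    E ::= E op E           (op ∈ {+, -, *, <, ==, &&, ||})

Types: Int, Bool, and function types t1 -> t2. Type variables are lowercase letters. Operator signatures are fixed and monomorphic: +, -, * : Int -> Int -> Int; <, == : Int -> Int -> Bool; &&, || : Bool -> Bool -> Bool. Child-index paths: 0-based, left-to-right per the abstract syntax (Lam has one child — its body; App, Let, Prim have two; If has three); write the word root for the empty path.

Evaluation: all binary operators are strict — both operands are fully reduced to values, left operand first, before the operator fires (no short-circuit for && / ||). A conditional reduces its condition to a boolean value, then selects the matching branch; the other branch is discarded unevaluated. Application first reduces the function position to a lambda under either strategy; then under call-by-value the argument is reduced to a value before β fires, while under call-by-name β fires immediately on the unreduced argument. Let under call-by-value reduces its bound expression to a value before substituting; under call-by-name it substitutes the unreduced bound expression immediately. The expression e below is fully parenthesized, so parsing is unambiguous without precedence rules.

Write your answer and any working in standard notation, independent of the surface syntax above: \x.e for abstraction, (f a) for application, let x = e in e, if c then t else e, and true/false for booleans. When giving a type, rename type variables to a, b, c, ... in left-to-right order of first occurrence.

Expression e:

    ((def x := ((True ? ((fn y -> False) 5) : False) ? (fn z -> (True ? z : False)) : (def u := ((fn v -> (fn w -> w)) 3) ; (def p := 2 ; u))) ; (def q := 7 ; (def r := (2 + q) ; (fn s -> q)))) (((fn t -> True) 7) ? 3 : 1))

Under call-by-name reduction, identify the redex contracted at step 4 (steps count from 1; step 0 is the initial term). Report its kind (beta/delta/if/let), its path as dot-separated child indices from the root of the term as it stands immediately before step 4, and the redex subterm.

Derivation:
step 0: ((let x = (if (if true then ((\y.false) 5) else false) then (\z.(if true then z else false)) else (let u = ((\v.(\w.w)) 3) in (let p = 2 in u))) in (let q = 7 in (let r = (2 + q) in (\s.q)))) (if ((\t.true) 7) then 3 else 1))
step 1: [let@0] ((let q = 7 in (let r = (2 + q) in (\s.q))) (if ((\t.true) 7) then 3 else 1))
step 2: [let@0] ((let r = (2 + 7) in (\s.7)) (if ((\t.true) 7) then 3 else 1))
step 3: [let@0] ((\s.7) (if ((\t.true) 7) then 3 else 1))
step 4: [beta@root] 7

Answer: beta at root : ((\s.7) (if ((\t.true) 7) then 3 else 1))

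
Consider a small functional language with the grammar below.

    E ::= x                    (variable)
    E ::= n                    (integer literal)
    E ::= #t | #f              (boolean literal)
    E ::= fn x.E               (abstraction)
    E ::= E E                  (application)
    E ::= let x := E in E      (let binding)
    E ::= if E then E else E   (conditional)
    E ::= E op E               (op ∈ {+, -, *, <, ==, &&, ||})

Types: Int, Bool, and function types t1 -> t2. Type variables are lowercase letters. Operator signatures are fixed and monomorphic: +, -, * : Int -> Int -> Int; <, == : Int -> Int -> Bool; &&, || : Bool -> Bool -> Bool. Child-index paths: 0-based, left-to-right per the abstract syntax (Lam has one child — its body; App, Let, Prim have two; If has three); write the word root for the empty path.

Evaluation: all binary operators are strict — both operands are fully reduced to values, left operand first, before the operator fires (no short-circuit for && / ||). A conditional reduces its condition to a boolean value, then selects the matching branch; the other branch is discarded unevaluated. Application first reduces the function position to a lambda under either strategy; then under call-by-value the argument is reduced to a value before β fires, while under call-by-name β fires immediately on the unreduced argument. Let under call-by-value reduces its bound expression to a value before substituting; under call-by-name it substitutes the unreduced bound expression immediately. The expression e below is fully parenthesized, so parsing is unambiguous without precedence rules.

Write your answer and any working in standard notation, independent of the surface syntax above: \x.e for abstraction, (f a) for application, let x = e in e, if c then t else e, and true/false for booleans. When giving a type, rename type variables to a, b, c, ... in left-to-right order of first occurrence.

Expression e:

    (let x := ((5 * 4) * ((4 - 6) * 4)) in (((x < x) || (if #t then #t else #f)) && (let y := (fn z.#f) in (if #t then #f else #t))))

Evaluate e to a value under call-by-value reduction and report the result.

Derivation:
step 0: (let x = ((5 * 4) * ((4 - 6) * 4)) in (((x < x) || (if true then true else false)) && (let y = (\z.false) in (if true then false else true))))
step 1: [delta@0.0] (let x = (20 * ((4 - 6) * 4)) in (((x < x) || (if true then true else false)) && (let y = (\z.false) in (if true then false else true))))
step 2: [delta@0.1.0] (let x = (20 * (-2 * 4)) in (((x < x) || (if true then true else false)) && (let y = (\z.false) in (if true then false else true))))
step 3: [delta@0.1] (let x = (20 * -8) in (((x < x) || (if true then true else false)) && (let y = (\z.false) in (if true then false else true))))
step 4: [delta@0] (let x = -160 in (((x < x) || (if true then true else false)) && (let y = (\z.false) in (if true then false else true))))
step 5: [let@root] (((-160 < -160) || (if true then true else false)) && (let y = (\z.false) in (if true then false else true)))
step 6: [delta@0.0] ((false || (if true then true else false)) && (let y = (\z.false) in (if true then false else true)))
step 7: [if@0.1] ((false || true) && (let y = (\z.false) in (if true then false else true)))
step 8: [delta@0] (true && (let y = (\z.false) in (if true then false else true)))
step 9: [let@1] (true && (if true then false else true))
step 10: [if@1] (true && false)
step 11: [delta@root] false

Answer: false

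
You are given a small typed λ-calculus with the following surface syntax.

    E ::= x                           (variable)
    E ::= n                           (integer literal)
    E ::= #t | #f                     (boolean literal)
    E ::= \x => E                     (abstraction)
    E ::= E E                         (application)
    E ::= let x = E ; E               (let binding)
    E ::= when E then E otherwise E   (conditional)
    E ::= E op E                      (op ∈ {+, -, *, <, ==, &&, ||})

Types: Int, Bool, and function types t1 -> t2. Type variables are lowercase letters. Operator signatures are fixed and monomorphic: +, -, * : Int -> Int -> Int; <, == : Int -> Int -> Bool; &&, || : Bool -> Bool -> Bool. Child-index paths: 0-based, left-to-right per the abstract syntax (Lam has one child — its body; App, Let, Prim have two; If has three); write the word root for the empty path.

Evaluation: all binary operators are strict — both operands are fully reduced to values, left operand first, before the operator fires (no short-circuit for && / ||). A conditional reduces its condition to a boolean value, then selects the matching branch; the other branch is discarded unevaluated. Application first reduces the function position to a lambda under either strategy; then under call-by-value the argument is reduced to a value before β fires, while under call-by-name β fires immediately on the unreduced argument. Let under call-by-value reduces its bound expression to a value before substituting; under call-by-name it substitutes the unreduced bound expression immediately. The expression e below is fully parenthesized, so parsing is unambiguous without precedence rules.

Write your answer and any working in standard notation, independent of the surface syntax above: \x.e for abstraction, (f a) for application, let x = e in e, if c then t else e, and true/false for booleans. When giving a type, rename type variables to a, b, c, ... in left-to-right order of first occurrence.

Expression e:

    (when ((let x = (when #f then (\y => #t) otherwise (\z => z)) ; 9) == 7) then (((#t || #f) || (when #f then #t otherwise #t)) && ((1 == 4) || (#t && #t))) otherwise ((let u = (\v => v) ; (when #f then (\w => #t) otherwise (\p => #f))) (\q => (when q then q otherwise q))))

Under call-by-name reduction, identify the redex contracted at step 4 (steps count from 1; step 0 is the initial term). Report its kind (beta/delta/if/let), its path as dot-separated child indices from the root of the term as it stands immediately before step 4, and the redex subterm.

Answer: let at 0 : (let u = (\v.v) in (if false then (\w.true) else (\p.false)))

Derivation:
step 0: (if ((let x = (if false then (\y.true) else (\z.z)) in 9) == 7) then (((true || false) || (if false then true else true)) && ((1 == 4) || (true && true))) else ((let u = (\v.v) in (if false then (\w.true) else (\p.false))) (\q.(if q then q else q))))
step 1: [let@0.0] (if (9 == 7) then (((true || false) || (if false then true else true)) && ((1 == 4) || (true && true))) else ((let u = (\v.v) in (if false then (\w.true) else (\p.false))) (\q.(if q then q else q))))
step 2: [delta@0] (if false then (((true || false) || (if false then true else true)) && ((1 == 4) || (true && true))) else ((let u = (\v.v) in (if false then (\w.true) else (\p.false))) (\q.(if q then q else q))))
step 3: [if@root] ((let u = (\v.v) in (if false then (\w.true) else (\p.false))) (\q.(if q then q else q)))
step 4: [let@0] ((if false then (\w.true) else (\p.false)) (\q.(if q then q else q)))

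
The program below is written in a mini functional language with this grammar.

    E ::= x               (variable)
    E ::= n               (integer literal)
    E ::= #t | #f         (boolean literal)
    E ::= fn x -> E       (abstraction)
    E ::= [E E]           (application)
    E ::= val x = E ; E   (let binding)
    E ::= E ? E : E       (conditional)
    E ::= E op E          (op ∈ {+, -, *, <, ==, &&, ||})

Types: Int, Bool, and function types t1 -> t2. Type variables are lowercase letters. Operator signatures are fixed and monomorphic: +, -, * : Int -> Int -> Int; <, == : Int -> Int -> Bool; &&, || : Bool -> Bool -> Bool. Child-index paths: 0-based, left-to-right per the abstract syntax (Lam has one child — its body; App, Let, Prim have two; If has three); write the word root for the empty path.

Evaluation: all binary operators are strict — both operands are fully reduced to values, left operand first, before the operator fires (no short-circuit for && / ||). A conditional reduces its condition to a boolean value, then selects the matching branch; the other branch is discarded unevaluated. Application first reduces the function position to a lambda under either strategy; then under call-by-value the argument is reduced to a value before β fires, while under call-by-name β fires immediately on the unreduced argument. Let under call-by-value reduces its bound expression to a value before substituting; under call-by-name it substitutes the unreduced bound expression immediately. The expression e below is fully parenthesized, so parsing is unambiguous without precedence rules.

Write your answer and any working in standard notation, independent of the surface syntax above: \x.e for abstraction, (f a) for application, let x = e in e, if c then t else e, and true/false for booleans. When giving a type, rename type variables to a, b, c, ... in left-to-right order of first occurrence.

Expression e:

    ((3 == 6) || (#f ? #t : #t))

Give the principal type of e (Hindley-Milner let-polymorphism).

Trace:
  unify Int ~ Int
  unify Int ~ Int
  unify Bool ~ Bool
  unify Bool ~ Bool
  unify Bool ~ Bool
  unify Bool ~ Bool

Answer: Bool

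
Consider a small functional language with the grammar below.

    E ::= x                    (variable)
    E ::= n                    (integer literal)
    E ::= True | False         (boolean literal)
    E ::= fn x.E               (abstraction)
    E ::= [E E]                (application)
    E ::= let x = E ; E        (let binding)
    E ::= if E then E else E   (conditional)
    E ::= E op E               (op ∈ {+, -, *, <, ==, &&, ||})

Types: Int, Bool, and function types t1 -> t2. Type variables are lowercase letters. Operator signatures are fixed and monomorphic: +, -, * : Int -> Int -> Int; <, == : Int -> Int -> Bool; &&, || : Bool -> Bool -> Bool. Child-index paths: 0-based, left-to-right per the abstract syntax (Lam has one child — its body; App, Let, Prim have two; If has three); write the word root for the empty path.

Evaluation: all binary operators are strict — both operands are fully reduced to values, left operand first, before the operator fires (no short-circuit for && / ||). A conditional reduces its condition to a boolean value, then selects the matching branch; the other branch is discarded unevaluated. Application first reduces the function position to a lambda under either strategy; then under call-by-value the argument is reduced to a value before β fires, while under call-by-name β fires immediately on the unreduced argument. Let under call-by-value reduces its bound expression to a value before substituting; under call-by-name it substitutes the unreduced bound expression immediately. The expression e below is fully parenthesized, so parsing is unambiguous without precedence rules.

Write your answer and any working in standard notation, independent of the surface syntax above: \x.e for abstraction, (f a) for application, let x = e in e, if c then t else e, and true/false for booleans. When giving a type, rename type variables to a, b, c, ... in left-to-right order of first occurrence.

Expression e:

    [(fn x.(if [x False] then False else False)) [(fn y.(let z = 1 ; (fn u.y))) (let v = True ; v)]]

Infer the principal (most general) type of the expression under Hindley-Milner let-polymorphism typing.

Answer: Bool

Working:
x : a
  unify a ~ Bool -> b
_ _ : b
  unify b ~ Bool
  unify Bool ~ Bool
\x._ : (Bool -> Bool) -> Bool
let z : Int
y : c
\u._ : d -> c
\y._ : c -> d -> c
let v : Bool
v : Bool
  unify c -> d -> c ~ Bool -> e
  unify c ~ Bool
  unify d -> Bool ~ e
_ _ : d -> Bool
  unify (Bool -> Bool) -> Bool ~ (d -> Bool) -> f
  unify Bool -> Bool ~ d -> Bool
  unify Bool ~ d
  unify Bool ~ Bool
  unify Bool ~ f
_ _ : Bool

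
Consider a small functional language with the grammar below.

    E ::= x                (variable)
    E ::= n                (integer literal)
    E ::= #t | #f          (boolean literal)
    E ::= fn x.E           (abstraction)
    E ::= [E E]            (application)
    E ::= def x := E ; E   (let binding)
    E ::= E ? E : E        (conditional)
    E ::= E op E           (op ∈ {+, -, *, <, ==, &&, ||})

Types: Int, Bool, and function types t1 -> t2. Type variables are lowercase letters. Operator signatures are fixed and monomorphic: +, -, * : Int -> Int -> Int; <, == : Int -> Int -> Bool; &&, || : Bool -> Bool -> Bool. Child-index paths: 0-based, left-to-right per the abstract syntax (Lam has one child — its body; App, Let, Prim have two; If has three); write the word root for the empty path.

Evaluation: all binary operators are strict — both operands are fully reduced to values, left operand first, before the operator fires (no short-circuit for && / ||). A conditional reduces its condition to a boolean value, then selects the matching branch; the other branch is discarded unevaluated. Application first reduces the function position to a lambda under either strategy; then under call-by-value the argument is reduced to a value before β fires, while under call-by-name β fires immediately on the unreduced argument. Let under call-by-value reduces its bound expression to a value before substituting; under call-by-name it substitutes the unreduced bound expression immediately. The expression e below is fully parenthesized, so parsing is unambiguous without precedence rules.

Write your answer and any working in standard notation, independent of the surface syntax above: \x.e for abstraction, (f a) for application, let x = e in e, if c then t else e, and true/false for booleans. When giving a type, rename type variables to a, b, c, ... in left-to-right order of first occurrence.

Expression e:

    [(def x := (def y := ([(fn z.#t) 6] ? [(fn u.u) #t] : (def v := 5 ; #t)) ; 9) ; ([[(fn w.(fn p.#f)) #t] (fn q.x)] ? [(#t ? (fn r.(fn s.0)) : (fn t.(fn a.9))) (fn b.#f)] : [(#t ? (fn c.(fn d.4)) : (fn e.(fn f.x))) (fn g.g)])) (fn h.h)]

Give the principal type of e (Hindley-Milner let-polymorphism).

Answer: Int

Working:
\z._ : a -> Bool
  unify a -> Bool ~ Int -> b
  unify a ~ Int
  unify Bool ~ b
_ _ : Bool
  unify Bool ~ Bool
u : c
\u._ : c -> c
  unify c -> c ~ Bool -> d
  unify c ~ Bool
  unify Bool ~ d
_ _ : Bool
let v : Int
  unify Bool ~ Bool
let y : Bool
let x : Int
\p._ : f -> Bool
\w._ : e -> f -> Bool
  unify e -> f -> Bool ~ Bool -> g
  unify e ~ Bool
  unify f -> Bool ~ g
_ _ : f -> Bool
x : Int
\q._ : h -> Int
  unify f -> Bool ~ (h -> Int) -> i
  unify f ~ h -> Int
  unify Bool ~ i
_ _ : Bool
  unify Bool ~ Bool
  unify Bool ~ Bool
\s._ : k -> Int
\r._ : j -> k -> Int
\a._ : m -> Int
\t._ : l -> m -> Int
  unify j -> k -> Int ~ l -> m -> Int
  unify j ~ l
  unify k -> Int ~ m -> Int
  unify k ~ m
  unify Int ~ Int
\b._ : n -> Bool
  unify l -> m -> Int ~ (n -> Bool) -> o
  unify l ~ n -> Bool
  unify m -> Int ~ o
_ _ : m -> Int
  unify Bool ~ Bool
\d._ : q -> Int
\c._ : p -> q -> Int
x : Int
\f._ : s -> Int
\e._ : r -> s -> Int
  unify p -> q -> Int ~ r -> s -> Int
  unify p ~ r
  unify q -> Int ~ s -> Int
  unify q ~ s
  unify Int ~ Int
g : t
\g._ : t -> t
  unify r -> s -> Int ~ (t -> t) -> u
  unify r ~ t -> t
  unify s -> Int ~ u
_ _ : s -> Int
  unify m -> Int ~ s -> Int
  unify m ~ s
  unify Int ~ Int
h : v
\h._ : v -> v
  unify s -> Int ~ (v -> v) -> w
  unify s ~ v -> v
  unify Int ~ w
_ _ : Int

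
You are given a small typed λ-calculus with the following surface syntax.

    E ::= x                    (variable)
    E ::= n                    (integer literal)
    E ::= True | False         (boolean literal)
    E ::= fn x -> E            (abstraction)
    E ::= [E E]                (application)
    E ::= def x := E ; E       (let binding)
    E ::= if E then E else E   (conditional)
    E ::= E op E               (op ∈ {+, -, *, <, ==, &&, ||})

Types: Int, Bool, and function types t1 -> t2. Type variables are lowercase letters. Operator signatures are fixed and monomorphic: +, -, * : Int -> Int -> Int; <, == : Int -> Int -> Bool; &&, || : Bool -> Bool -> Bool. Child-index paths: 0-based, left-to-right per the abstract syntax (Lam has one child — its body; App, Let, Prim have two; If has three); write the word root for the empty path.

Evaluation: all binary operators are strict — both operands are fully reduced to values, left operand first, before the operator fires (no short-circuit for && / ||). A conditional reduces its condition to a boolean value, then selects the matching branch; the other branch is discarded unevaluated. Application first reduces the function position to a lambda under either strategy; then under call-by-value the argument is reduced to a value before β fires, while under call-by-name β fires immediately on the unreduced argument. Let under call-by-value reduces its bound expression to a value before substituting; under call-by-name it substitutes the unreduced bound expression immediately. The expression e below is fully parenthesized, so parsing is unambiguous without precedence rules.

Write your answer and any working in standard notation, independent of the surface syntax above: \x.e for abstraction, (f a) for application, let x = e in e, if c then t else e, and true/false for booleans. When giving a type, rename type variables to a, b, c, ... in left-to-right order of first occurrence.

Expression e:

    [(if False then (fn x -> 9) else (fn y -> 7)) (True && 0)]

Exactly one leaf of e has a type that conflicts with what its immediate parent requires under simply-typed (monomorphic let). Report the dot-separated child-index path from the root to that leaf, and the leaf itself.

Trace:
  unify Bool ~ Bool
\x._ : a -> Int
\y._ : b -> Int
  unify a -> Int ~ b -> Int
  unify a ~ b
  unify Int ~ Int
  unify Bool ~ Bool
  unify Int ~ Bool
  FAIL: mismatch Int ~ Bool

Answer: 1.1 : 0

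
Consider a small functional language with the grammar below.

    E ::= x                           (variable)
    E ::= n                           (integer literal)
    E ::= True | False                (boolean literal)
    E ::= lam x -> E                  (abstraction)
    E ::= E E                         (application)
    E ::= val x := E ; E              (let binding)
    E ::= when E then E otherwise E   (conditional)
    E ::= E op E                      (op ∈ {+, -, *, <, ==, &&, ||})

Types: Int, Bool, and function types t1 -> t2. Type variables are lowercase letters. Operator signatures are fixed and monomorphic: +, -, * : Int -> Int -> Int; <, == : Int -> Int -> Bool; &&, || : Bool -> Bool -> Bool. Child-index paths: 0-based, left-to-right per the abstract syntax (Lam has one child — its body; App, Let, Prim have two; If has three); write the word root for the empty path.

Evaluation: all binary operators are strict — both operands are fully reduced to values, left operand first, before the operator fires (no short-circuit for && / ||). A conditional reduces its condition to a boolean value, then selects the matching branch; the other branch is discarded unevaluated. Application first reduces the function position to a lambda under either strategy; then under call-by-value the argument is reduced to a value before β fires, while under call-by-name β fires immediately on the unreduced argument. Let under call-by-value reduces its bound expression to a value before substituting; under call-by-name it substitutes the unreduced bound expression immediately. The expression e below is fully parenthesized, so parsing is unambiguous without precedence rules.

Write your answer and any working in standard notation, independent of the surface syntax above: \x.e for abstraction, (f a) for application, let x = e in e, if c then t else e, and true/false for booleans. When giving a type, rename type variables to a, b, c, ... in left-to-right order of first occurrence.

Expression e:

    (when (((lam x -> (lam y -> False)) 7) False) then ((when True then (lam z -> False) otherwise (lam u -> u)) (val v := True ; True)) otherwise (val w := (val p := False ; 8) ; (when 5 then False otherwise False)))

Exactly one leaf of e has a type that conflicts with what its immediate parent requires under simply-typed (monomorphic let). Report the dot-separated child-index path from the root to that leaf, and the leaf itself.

Answer: 2.1.0 : 5

Derivation:
\y._ : b -> Bool
\x._ : a -> b -> Bool
  unify a -> b -> Bool ~ Int -> c
  unify a ~ Int
  unify b -> Bool ~ c
_ _ : b -> Bool
  unify b -> Bool ~ Bool -> d
  unify b ~ Bool
  unify Bool ~ d
_ _ : Bool
  unify Bool ~ Bool
  unify Bool ~ Bool
\z._ : e -> Bool
u : f
\u._ : f -> f
  unify e -> Bool ~ f -> f
  unify e ~ f
  unify Bool ~ f
let v : Bool
  unify Bool -> Bool ~ Bool -> g
  unify Bool ~ Bool
  unify Bool ~ g
_ _ : Bool
let p : Bool
let w : Int
  unify Int ~ Bool
  FAIL: mismatch Int ~ Bool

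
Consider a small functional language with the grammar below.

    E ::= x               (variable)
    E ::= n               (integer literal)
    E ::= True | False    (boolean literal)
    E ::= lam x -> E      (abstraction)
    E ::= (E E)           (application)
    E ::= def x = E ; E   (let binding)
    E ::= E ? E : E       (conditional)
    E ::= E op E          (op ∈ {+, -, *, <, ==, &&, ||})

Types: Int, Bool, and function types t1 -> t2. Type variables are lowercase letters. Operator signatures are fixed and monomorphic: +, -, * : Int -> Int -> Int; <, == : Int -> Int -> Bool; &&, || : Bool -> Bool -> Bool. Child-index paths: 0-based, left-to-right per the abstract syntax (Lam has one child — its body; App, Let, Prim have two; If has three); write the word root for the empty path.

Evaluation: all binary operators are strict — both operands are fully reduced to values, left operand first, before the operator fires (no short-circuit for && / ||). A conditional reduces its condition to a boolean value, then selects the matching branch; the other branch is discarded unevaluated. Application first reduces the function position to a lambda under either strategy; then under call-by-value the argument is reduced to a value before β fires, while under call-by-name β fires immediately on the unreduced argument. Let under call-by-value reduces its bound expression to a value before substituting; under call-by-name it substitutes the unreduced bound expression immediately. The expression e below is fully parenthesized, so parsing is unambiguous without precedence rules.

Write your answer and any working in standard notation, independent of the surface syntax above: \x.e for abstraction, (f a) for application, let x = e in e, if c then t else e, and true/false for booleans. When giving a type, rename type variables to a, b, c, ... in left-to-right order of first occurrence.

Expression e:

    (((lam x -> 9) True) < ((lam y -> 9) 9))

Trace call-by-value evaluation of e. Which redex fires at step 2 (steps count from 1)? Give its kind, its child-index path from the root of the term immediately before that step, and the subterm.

Working:
step 0: (((\x.9) true) < ((\y.9) 9))
step 1: [beta@0] (9 < ((\y.9) 9))
step 2: [beta@1] (9 < 9)

Answer: beta at 1 : ((\y.9) 9)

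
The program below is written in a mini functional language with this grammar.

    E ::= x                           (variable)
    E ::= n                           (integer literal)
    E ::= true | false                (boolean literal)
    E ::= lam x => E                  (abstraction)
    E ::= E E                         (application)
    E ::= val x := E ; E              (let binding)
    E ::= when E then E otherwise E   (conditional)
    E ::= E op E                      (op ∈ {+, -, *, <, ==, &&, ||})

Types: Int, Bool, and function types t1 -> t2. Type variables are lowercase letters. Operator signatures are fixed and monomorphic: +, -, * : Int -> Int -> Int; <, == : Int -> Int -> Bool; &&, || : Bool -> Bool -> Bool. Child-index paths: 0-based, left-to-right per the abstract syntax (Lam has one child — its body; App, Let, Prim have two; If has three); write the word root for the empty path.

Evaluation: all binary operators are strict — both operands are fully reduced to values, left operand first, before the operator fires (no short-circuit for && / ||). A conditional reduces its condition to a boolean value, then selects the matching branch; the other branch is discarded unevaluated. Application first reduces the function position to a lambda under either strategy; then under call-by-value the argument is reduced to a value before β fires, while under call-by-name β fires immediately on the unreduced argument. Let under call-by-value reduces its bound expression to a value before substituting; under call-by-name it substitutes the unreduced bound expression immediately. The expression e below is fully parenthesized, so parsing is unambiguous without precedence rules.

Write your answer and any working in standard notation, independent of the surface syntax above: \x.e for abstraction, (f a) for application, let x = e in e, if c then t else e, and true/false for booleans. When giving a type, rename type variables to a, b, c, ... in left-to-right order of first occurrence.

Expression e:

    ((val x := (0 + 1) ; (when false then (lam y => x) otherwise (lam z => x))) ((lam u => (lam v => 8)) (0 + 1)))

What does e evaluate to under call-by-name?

Answer: 1

Working:
step 0: ((let x = (0 + 1) in (if false then (\y.x) else (\z.x))) ((\u.(\v.8)) (0 + 1)))
step 1: [let@0] ((if false then (\y.(0 + 1)) else (\z.(0 + 1))) ((\u.(\v.8)) (0 + 1)))
step 2: [if@0] ((\z.(0 + 1)) ((\u.(\v.8)) (0 + 1)))
step 3: [beta@root] (0 + 1)
step 4: [delta@root] 1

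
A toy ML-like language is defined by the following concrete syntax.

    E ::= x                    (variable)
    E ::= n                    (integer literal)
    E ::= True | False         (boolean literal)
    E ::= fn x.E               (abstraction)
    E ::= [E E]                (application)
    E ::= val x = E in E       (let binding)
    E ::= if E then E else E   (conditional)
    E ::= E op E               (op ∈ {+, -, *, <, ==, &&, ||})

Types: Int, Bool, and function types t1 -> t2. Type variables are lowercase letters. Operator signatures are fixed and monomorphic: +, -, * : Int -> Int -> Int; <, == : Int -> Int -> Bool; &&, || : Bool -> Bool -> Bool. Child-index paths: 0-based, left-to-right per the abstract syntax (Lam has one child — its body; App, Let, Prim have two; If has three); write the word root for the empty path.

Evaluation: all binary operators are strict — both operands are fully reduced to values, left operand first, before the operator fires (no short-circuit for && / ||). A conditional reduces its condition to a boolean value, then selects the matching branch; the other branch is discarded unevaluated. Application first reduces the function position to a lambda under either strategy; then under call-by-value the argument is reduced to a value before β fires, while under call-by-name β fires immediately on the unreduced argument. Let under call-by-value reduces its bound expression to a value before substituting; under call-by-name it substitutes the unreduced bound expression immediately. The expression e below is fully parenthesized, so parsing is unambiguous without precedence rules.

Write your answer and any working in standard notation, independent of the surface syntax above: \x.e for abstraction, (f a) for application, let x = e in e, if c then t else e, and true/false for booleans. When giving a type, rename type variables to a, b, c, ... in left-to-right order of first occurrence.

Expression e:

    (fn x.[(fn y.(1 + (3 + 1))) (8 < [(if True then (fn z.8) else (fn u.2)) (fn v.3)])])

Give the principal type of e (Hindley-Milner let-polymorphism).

Answer: a -> Int

Derivation:
  unify Int ~ Int
  unify Int ~ Int
  unify Int ~ Int
  unify Int ~ Int
\y._ : b -> Int
  unify Int ~ Int
  unify Bool ~ Bool
\z._ : c -> Int
\u._ : d -> Int
  unify c -> Int ~ d -> Int
  unify c ~ d
  unify Int ~ Int
\v._ : e -> Int
  unify d -> Int ~ (e -> Int) -> f
  unify d ~ e -> Int
  unify Int ~ f
_ _ : Int
  unify Int ~ Int
  unify b -> Int ~ Bool -> g
  unify b ~ Bool
  unify Int ~ g
_ _ : Int
\x._ : a -> Int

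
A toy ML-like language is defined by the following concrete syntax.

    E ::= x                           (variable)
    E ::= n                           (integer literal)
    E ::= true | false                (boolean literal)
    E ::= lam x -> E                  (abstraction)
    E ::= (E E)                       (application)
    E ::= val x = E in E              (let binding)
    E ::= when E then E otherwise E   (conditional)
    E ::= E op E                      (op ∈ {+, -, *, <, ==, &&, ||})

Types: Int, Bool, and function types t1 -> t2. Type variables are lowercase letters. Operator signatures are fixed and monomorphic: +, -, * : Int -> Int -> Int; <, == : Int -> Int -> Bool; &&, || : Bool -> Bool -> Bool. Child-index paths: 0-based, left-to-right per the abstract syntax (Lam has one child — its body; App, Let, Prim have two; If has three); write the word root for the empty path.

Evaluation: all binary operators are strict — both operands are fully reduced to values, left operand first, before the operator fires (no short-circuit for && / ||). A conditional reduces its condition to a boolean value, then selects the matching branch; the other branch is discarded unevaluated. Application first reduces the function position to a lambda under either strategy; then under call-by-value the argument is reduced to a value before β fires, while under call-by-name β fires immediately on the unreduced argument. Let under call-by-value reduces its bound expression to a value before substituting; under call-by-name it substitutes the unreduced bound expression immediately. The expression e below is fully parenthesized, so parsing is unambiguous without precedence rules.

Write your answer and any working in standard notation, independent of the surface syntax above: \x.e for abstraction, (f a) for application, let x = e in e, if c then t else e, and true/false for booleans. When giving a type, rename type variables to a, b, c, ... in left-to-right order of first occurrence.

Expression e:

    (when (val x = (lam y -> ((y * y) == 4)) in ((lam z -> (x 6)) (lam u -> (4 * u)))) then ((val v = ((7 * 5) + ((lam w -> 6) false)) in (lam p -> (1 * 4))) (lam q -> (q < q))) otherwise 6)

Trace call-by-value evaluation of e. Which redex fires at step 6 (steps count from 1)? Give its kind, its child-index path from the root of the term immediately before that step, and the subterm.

Answer: if at root : (if false then ((let v = ((7 * 5) + ((\w.6) false)) in (\p.(1 * 4))) (\q.(q < q))) else 6)

Working:
step 0: (if (let x = (\y.((y * y) == 4)) in ((\z.(x 6)) (\u.(4 * u)))) then ((let v = ((7 * 5) + ((\w.6) false)) in (\p.(1 * 4))) (\q.(q < q))) else 6)
step 1: [let@0] (if ((\z.((\y.((y * y) == 4)) 6)) (\u.(4 * u))) then ((let v = ((7 * 5) + ((\w.6) false)) in (\p.(1 * 4))) (\q.(q < q))) else 6)
step 2: [beta@0] (if ((\y.((y * y) == 4)) 6) then ((let v = ((7 * 5) + ((\w.6) false)) in (\p.(1 * 4))) (\q.(q < q))) else 6)
step 3: [beta@0] (if ((6 * 6) == 4) then ((let v = ((7 * 5) + ((\w.6) false)) in (\p.(1 * 4))) (\q.(q < q))) else 6)
step 4: [delta@0.0] (if (36 == 4) then ((let v = ((7 * 5) + ((\w.6) false)) in (\p.(1 * 4))) (\q.(q < q))) else 6)
step 5: [delta@0] (if false then ((let v = ((7 * 5) + ((\w.6) false)) in (\p.(1 * 4))) (\q.(q < q))) else 6)
step 6: [if@root] 6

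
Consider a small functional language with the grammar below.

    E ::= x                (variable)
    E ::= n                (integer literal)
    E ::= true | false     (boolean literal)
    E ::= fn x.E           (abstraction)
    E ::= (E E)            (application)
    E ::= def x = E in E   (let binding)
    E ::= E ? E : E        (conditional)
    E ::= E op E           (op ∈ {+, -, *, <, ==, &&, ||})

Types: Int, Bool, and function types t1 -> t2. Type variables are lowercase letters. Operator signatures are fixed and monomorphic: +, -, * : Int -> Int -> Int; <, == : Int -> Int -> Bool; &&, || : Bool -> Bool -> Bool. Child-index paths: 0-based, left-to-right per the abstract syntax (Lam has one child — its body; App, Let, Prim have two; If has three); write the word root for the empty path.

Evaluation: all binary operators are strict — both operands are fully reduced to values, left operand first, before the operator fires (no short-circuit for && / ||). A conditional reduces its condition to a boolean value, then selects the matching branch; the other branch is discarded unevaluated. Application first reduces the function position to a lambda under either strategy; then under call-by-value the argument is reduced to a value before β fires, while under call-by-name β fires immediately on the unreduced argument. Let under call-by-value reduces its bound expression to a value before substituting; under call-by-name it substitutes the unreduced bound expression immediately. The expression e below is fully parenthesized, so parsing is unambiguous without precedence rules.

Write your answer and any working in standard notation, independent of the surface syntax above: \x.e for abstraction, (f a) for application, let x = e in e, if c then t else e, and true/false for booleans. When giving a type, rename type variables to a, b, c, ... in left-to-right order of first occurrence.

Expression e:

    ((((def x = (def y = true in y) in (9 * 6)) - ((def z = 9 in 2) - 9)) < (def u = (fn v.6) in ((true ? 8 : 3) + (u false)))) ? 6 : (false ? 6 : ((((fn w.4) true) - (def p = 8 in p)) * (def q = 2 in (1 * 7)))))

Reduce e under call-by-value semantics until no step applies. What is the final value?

Answer: -28

Working:
step 0: (if (((let x = (let y = true in y) in (9 * 6)) - ((let z = 9 in 2) - 9)) < (let u = (\v.6) in ((if true then 8 else 3) + (u false)))) then 6 else (if false then 6 else ((((\w.4) true) - (let p = 8 in p)) * (let q = 2 in (1 * 7)))))
step 1: [let@0.0.0.0] (if (((let x = true in (9 * 6)) - ((let z = 9 in 2) - 9)) < (let u = (\v.6) in ((if true then 8 else 3) + (u false)))) then 6 else (if false then 6 else ((((\w.4) true) - (let p = 8 in p)) * (let q = 2 in (1 * 7)))))
step 2: [let@0.0.0] (if (((9 * 6) - ((let z = 9 in 2) - 9)) < (let u = (\v.6) in ((if true then 8 else 3) + (u false)))) then 6 else (if false then 6 else ((((\w.4) true) - (let p = 8 in p)) * (let q = 2 in (1 * 7)))))
step 3: [delta@0.0.0] (if ((54 - ((let z = 9 in 2) - 9)) < (let u = (\v.6) in ((if true then 8 else 3) + (u false)))) then 6 else (if false then 6 else ((((\w.4) true) - (let p = 8 in p)) * (let q = 2 in (1 * 7)))))
step 4: [let@0.0.1.0] (if ((54 - (2 - 9)) < (let u = (\v.6) in ((if true then 8 else 3) + (u false)))) then 6 else (if false then 6 else ((((\w.4) true) - (let p = 8 in p)) * (let q = 2 in (1 * 7)))))
step 5: [delta@0.0.1] (if ((54 - -7) < (let u = (\v.6) in ((if true then 8 else 3) + (u false)))) then 6 else (if false then 6 else ((((\w.4) true) - (let p = 8 in p)) * (let q = 2 in (1 * 7)))))
step 6: [delta@0.0] (if (61 < (let u = (\v.6) in ((if true then 8 else 3) + (u false)))) then 6 else (if false then 6 else ((((\w.4) true) - (let p = 8 in p)) * (let q = 2 in (1 * 7)))))
step 7: [let@0.1] (if (61 < ((if true then 8 else 3) + ((\v.6) false))) then 6 else (if false then 6 else ((((\w.4) true) - (let p = 8 in p)) * (let q = 2 in (1 * 7)))))
step 8: [if@0.1.0] (if (61 < (8 + ((\v.6) false))) then 6 else (if false then 6 else ((((\w.4) true) - (let p = 8 in p)) * (let q = 2 in (1 * 7)))))
step 9: [beta@0.1.1] (if (61 < (8 + 6)) then 6 else (if false then 6 else ((((\w.4) true) - (let p = 8 in p)) * (let q = 2 in (1 * 7)))))
step 10: [delta@0.1] (if (61 < 14) then 6 else (if false then 6 else ((((\w.4) true) - (let p = 8 in p)) * (let q = 2 in (1 * 7)))))
step 11: [delta@0] (if false then 6 else (if false then 6 else ((((\w.4) true) - (let p = 8 in p)) * (let q = 2 in (1 * 7)))))
step 12: [if@root] (if false then 6 else ((((\w.4) true) - (let p = 8 in p)) * (let q = 2 in (1 * 7))))
step 13: [if@root] ((((\w.4) true) - (let p = 8 in p)) * (let q = 2 in (1 * 7)))
step 14: [beta@0.0] ((4 - (let p = 8 in p)) * (let q = 2 in (1 * 7)))
step 15: [let@0.1] ((4 - 8) * (let q = 2 in (1 * 7)))
step 16: [delta@0] (-4 * (let q = 2 in (1 * 7)))
step 17: [let@1] (-4 * (1 * 7))
step 18: [delta@1] (-4 * 7)
step 19: [delta@root] -28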